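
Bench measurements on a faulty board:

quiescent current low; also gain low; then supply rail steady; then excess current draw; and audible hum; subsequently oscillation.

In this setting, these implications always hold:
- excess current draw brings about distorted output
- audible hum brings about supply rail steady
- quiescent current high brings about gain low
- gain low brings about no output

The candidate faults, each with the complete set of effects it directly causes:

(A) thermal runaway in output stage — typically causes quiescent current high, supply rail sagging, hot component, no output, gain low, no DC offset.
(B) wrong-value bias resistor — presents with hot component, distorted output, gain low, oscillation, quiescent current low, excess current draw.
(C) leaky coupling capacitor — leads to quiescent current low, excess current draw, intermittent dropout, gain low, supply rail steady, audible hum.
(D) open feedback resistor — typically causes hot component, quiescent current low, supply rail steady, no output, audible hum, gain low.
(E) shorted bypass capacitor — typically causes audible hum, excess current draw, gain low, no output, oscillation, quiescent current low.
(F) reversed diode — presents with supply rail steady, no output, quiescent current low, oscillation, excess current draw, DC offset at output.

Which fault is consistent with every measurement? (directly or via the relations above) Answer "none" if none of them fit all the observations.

E

Checking each candidate against the observations:
(A) thermal runaway in output stage — fails on quiescent current low, supply rail steady, excess current draw, audible hum, oscillation (predicts quiescent current high, not quiescent current low; predicts supply rail sagging, not supply rail steady)
(B) wrong-value bias resistor — quiescent current low yes; gain low yes; supply rail steady NO; excess current draw yes; audible hum NO; oscillation yes
(C) leaky coupling capacitor — quiescent current low yes; gain low yes; supply rail steady yes; excess current draw yes; audible hum yes; oscillation NO
(D) open feedback resistor — does not account for excess current draw, oscillation
(E) shorted bypass capacitor — quiescent current low yes; gain low yes; supply rail steady yes (through audible hum → supply rail steady); excess current draw yes; audible hum yes; oscillation yes
(F) reversed diode — does not account for gain low, audible hum
(E) alone accounts for all the evidence.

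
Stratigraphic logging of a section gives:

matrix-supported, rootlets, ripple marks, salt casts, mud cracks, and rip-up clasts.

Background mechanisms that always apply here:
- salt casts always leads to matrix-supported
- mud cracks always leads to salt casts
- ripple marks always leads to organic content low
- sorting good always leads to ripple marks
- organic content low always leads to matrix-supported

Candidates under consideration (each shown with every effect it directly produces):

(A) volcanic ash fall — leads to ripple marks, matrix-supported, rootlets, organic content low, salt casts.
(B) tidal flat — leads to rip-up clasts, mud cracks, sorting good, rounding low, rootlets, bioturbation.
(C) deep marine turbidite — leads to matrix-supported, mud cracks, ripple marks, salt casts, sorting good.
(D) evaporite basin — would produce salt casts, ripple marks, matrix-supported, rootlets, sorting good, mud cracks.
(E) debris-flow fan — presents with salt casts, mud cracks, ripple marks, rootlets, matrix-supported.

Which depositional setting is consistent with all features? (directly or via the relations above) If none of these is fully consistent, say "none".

Testing each hypothesis:
(A) volcanic ash fall — matrix-supported yes; rootlets yes; ripple marks yes; salt casts yes; mud cracks NO; rip-up clasts NO
(B) tidal flat — accounts for every observation (matrix-supported by mud cracks → salt casts → matrix-supported)
(C) deep marine turbidite — matrix-supported yes; rootlets NO; ripple marks yes; salt casts yes; mud cracks yes; rip-up clasts NO
(D) evaporite basin — does not account for rip-up clasts
(E) debris-flow fan — matrix-supported yes; rootlets yes; ripple marks yes; salt casts yes; mud cracks yes; rip-up clasts NO
(B) is the only candidate with no mismatches.

B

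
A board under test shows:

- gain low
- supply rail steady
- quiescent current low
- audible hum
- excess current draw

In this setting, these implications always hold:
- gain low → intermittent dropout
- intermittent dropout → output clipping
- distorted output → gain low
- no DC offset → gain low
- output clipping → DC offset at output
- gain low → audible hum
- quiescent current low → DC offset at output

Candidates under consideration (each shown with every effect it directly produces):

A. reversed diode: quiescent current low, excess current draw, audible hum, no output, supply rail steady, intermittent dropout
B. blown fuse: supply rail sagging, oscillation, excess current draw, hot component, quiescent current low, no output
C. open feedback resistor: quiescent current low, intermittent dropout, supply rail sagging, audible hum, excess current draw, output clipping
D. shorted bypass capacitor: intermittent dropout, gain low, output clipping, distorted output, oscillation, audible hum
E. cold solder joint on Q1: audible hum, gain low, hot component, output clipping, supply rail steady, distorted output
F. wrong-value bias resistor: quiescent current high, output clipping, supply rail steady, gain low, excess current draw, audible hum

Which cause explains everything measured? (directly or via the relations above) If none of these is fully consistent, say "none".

none

Testing each hypothesis:
(A) reversed diode — gain low ✗; supply rail steady ✓; quiescent current low ✓; audible hum ✓; excess current draw ✓
(B) blown fuse — fails on gain low, supply rail steady, audible hum (predicts supply rail sagging, not supply rail steady)
(C) open feedback resistor — gain low ✗; supply rail steady ✗; quiescent current low ✓; audible hum ✓; excess current draw ✓
(D) shorted bypass capacitor — does not account for supply rail steady, quiescent current low, excess current draw
(E) cold solder joint on Q1 — does not account for quiescent current low, excess current draw
(F) wrong-value bias resistor — fails on quiescent current low (predicts quiescent current high, not quiescent current low)
Every candidate fails on at least one observation.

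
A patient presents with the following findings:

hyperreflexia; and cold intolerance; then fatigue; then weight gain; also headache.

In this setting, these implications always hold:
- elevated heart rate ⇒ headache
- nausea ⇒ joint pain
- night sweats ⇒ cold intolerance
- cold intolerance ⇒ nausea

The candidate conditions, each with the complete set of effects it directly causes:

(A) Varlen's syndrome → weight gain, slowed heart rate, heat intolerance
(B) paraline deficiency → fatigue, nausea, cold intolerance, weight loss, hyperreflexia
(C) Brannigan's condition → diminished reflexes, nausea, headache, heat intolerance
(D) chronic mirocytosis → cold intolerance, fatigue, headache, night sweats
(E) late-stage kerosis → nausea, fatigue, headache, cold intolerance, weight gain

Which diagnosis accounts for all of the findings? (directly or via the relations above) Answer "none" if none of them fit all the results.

none

For each candidate, compare predicted effects to what was observed:
(A) Varlen's syndrome — hyperreflexia -; cold intolerance -; fatigue -; weight gain +; headache -
(B) paraline deficiency — hyperreflexia +; cold intolerance +; fatigue +; weight gain -; headache -
(C) Brannigan's condition — fails on hyperreflexia, cold intolerance, fatigue, weight gain (predicts diminished reflexes, not hyperreflexia; predicts heat intolerance, not cold intolerance)
(D) chronic mirocytosis — hyperreflexia -; cold intolerance +; fatigue +; weight gain -; headache +
(E) late-stage kerosis — does not account for hyperreflexia
None of the listed candidates fits everything.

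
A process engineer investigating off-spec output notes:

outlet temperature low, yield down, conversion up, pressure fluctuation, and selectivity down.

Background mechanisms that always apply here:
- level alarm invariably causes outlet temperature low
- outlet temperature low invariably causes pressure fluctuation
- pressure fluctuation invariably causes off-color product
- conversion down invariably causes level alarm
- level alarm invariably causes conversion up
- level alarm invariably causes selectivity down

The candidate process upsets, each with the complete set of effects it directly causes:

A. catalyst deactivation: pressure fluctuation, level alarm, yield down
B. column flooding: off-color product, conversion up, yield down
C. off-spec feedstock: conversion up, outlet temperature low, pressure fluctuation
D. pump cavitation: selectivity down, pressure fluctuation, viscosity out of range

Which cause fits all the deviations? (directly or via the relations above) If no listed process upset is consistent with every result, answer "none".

A

Per-candidate check:
(A) catalyst deactivation — outlet temperature low ✓ (through level alarm → outlet temperature low); yield down ✓; conversion up ✓ (through level alarm → conversion up); pressure fluctuation ✓; selectivity down ✓ (through level alarm → selectivity down)
(B) column flooding — outlet temperature low ✗; yield down ✓; conversion up ✓; pressure fluctuation ✗; selectivity down ✗
(C) off-spec feedstock — outlet temperature low ✓; yield down ✗; conversion up ✓; pressure fluctuation ✓; selectivity down ✗
(D) pump cavitation — does not account for outlet temperature low, yield down, conversion up
(A) is the only candidate with no mismatches.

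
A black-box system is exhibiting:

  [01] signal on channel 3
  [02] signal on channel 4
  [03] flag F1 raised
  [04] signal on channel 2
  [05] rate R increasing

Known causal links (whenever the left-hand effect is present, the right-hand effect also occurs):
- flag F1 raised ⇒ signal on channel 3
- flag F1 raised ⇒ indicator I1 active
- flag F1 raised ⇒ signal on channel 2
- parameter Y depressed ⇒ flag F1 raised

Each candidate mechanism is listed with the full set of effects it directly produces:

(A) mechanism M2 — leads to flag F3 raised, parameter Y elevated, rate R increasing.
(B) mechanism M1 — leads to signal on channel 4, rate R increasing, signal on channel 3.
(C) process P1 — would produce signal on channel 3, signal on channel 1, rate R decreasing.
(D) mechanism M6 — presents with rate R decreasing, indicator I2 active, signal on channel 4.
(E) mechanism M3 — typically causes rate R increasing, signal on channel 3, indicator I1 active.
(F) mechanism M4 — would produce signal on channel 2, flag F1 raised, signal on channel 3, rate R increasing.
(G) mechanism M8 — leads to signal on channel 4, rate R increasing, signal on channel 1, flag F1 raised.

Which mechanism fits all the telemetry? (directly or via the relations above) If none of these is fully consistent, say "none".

G

Per-candidate check:
(A) mechanism M2 — does not account for signal on channel 3, signal on channel 4, flag F1 raised, signal on channel 2
(B) mechanism M1 — does not account for flag F1 raised, signal on channel 2
(C) process P1 — signal on channel 3 +; signal on channel 4 -; flag F1 raised -; signal on channel 2 -; rate R increasing -
(D) mechanism M6 — signal on channel 3 -; signal on channel 4 +; flag F1 raised -; signal on channel 2 -; rate R increasing -
(E) mechanism M3 — signal on channel 3 +; signal on channel 4 -; flag F1 raised -; signal on channel 2 -; rate R increasing +
(F) mechanism M4 — does not account for signal on channel 4
(G) mechanism M8 — signal on channel 3 + (via flag F1 raised → signal on channel 3); signal on channel 4 +; flag F1 raised +; signal on channel 2 + (via flag F1 raised → signal on channel 2); rate R increasing +
(G) is the only candidate with no mismatches.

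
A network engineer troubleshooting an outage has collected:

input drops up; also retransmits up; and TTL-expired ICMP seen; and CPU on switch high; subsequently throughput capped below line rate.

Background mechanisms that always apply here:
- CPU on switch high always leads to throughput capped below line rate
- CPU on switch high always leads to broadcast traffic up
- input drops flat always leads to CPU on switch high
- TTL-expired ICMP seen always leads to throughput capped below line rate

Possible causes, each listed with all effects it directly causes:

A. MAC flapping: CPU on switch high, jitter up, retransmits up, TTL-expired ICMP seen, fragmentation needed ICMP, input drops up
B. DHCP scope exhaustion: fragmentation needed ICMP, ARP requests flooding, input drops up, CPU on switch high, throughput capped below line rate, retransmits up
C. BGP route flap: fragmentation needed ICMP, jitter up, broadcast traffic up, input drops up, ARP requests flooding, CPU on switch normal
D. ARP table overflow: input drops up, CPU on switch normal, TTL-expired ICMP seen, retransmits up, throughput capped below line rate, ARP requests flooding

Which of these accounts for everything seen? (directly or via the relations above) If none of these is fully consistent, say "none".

Checking each candidate against the observations:
(A) MAC flapping — input drops up +; retransmits up +; TTL-expired ICMP seen +; CPU on switch high +; throughput capped below line rate + (by TTL-expired ICMP seen → throughput capped below line rate)
(B) DHCP scope exhaustion — input drops up +; retransmits up +; TTL-expired ICMP seen -; CPU on switch high +; throughput capped below line rate +
(C) BGP route flap — fails on retransmits up, TTL-expired ICMP seen, CPU on switch high, throughput capped below line rate (predicts CPU on switch normal, not CPU on switch high)
(D) ARP table overflow — input drops up +; retransmits up +; TTL-expired ICMP seen +; CPU on switch high -; throughput capped below line rate +
(A) alone accounts for all the evidence.

A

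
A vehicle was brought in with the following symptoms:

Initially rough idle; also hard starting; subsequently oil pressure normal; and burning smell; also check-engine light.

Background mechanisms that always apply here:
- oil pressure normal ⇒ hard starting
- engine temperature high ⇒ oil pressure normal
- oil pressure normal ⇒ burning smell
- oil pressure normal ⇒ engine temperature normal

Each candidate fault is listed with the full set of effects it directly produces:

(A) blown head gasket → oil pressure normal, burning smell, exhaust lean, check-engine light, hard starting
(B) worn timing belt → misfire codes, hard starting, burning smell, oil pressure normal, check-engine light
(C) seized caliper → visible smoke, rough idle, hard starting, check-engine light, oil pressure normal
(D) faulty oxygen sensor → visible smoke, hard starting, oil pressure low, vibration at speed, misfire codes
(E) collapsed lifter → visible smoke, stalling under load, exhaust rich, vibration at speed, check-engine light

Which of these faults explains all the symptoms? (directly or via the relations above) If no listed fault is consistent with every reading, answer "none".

C

Testing each hypothesis:
(A) blown head gasket — does not account for rough idle
(B) worn timing belt — does not account for rough idle
(C) seized caliper — accounts for every observation (burning smell via oil pressure normal → burning smell)
(D) faulty oxygen sensor — fails on rough idle, oil pressure normal, burning smell, check-engine light (predicts oil pressure low, not oil pressure normal)
(E) collapsed lifter — does not account for rough idle, hard starting, oil pressure normal, burning smell
(C) alone accounts for all the evidence.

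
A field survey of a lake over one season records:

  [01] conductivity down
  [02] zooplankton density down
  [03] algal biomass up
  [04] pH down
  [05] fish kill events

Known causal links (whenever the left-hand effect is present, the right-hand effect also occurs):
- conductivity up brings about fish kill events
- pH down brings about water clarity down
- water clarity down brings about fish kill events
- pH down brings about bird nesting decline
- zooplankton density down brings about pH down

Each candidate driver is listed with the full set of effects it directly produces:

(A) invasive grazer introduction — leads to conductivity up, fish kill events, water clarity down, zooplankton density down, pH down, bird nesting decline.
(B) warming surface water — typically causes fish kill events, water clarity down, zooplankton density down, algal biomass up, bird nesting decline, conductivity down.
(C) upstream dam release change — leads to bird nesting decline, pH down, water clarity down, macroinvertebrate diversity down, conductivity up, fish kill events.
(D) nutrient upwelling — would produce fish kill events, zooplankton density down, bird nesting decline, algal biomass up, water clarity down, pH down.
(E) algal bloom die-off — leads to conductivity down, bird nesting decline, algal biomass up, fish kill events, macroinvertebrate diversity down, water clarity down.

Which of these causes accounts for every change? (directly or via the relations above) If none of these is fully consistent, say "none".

B

Per-candidate check:
(A) invasive grazer introduction — conductivity down NO; zooplankton density down yes; algal biomass up NO; pH down yes; fish kill events yes
(B) warming surface water — accounts for every observation (pH down through zooplankton density down → pH down)
(C) upstream dam release change — conductivity down NO; zooplankton density down NO; algal biomass up NO; pH down yes; fish kill events yes
(D) nutrient upwelling — does not account for conductivity down
(E) algal bloom die-off — conductivity down yes; zooplankton density down NO; algal biomass up yes; pH down NO; fish kill events yes
(B) alone accounts for all the evidence.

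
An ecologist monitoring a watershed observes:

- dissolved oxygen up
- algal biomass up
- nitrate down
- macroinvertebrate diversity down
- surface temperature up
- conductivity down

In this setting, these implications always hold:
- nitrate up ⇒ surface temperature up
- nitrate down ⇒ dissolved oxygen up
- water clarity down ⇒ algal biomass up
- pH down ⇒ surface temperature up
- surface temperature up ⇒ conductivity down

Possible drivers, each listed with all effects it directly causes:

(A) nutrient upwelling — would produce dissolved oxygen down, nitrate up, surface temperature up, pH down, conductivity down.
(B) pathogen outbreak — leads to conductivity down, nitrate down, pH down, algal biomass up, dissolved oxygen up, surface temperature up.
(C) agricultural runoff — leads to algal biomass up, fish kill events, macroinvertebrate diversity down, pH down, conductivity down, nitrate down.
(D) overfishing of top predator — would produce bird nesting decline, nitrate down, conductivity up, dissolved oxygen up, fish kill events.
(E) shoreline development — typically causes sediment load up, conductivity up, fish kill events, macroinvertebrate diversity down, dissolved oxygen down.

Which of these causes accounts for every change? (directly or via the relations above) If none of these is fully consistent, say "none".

C

Testing each hypothesis:
(A) nutrient upwelling — fails on dissolved oxygen up, algal biomass up, nitrate down, macroinvertebrate diversity down (predicts dissolved oxygen down, not dissolved oxygen up; predicts nitrate up, not nitrate down)
(B) pathogen outbreak — dissolved oxygen up +; algal biomass up +; nitrate down +; macroinvertebrate diversity down -; surface temperature up +; conductivity down +
(C) agricultural runoff — accounts for every observation (dissolved oxygen up via nitrate down → dissolved oxygen up)
(D) overfishing of top predator — dissolved oxygen up +; algal biomass up -; nitrate down +; macroinvertebrate diversity down -; surface temperature up -; conductivity down -
(E) shoreline development — fails on dissolved oxygen up, algal biomass up, nitrate down, surface temperature up, conductivity down (predicts dissolved oxygen down, not dissolved oxygen up; predicts conductivity up, not conductivity down)
(C) alone accounts for all the evidence.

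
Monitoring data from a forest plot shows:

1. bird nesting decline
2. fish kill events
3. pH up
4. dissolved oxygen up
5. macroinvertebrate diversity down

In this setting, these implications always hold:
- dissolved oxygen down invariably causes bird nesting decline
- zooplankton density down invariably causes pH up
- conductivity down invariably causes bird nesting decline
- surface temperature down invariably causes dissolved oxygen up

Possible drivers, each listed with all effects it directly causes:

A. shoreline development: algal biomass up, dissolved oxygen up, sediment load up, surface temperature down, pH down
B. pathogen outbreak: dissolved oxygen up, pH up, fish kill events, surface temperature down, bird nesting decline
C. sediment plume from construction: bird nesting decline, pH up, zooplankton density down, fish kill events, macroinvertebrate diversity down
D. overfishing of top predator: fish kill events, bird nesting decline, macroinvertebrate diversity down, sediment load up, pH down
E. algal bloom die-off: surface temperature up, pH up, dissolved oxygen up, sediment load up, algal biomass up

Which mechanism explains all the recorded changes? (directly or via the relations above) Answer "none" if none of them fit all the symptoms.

Per-candidate check:
(A) shoreline development — bird nesting decline miss; fish kill events miss; pH up miss; dissolved oxygen up match; macroinvertebrate diversity down miss
(B) pathogen outbreak — does not account for macroinvertebrate diversity down
(C) sediment plume from construction — does not account for dissolved oxygen up
(D) overfishing of top predator — bird nesting decline match; fish kill events match; pH up miss; dissolved oxygen up miss; macroinvertebrate diversity down match
(E) algal bloom die-off — bird nesting decline miss; fish kill events miss; pH up match; dissolved oxygen up match; macroinvertebrate diversity down miss
Every candidate fails on at least one observation.

none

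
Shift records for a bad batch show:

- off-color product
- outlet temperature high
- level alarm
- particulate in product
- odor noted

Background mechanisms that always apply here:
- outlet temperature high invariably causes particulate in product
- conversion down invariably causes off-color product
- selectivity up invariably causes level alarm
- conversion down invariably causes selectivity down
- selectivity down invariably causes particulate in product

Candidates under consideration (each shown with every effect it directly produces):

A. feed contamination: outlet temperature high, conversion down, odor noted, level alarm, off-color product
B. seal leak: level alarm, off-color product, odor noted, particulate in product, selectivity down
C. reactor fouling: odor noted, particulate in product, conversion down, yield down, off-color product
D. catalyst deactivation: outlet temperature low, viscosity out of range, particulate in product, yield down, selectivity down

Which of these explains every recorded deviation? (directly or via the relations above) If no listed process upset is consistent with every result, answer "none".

A

For each candidate, compare predicted effects to what was observed:
(A) feed contamination — off-color product match; outlet temperature high match; level alarm match; particulate in product match (via outlet temperature high → particulate in product); odor noted match
(B) seal leak — does not account for outlet temperature high
(C) reactor fouling — off-color product match; outlet temperature high miss; level alarm miss; particulate in product match; odor noted match
(D) catalyst deactivation — fails on off-color product, outlet temperature high, level alarm, odor noted (predicts outlet temperature low, not outlet temperature high)
Only (A) is consistent with every observation.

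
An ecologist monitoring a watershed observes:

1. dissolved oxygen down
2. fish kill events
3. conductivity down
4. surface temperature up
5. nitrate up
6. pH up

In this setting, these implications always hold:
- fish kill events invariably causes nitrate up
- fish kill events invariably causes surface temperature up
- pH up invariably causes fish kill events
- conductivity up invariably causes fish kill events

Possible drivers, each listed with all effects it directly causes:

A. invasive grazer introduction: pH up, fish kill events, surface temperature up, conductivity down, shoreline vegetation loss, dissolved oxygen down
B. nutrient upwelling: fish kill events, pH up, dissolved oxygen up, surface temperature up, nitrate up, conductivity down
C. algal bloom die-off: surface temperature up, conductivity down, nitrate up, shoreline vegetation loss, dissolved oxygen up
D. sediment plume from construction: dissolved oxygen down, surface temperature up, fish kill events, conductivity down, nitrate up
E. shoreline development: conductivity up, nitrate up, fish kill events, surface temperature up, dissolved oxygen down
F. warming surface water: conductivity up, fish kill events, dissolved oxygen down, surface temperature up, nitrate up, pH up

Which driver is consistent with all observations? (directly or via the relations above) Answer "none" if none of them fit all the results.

For each candidate, compare predicted effects to what was observed:
(A) invasive grazer introduction — dissolved oxygen down +; fish kill events +; conductivity down +; surface temperature up +; nitrate up + (via fish kill events → nitrate up); pH up +
(B) nutrient upwelling — dissolved oxygen down -; fish kill events +; conductivity down +; surface temperature up +; nitrate up +; pH up +
(C) algal bloom die-off — dissolved oxygen down -; fish kill events -; conductivity down +; surface temperature up +; nitrate up +; pH up -
(D) sediment plume from construction — dissolved oxygen down +; fish kill events +; conductivity down +; surface temperature up +; nitrate up +; pH up -
(E) shoreline development — dissolved oxygen down +; fish kill events +; conductivity down -; surface temperature up +; nitrate up +; pH up -
(F) warming surface water — dissolved oxygen down +; fish kill events +; conductivity down -; surface temperature up +; nitrate up +; pH up +
Only (A) is consistent with every observation.

A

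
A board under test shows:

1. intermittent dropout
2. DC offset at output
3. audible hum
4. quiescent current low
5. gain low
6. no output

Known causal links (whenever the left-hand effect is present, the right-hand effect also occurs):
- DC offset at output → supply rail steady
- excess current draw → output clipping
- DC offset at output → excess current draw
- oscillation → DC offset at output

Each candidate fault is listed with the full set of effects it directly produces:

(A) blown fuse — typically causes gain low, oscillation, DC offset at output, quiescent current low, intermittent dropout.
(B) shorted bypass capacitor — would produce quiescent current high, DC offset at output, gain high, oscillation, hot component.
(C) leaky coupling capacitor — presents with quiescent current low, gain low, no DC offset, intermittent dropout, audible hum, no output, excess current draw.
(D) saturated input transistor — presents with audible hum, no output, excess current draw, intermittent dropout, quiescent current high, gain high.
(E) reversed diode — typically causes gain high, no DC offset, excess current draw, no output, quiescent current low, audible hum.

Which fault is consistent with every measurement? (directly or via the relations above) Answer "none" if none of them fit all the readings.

none

Per-candidate check:
(A) blown fuse — intermittent dropout match; DC offset at output match; audible hum miss; quiescent current low match; gain low match; no output miss
(B) shorted bypass capacitor — intermittent dropout miss; DC offset at output match; audible hum miss; quiescent current low miss; gain low miss; no output miss
(C) leaky coupling capacitor — intermittent dropout match; DC offset at output miss; audible hum match; quiescent current low match; gain low match; no output match
(D) saturated input transistor — intermittent dropout match; DC offset at output miss; audible hum match; quiescent current low miss; gain low miss; no output match
(E) reversed diode — fails on intermittent dropout, DC offset at output, gain low (predicts no DC offset, not DC offset at output; predicts gain high, not gain low)
No candidate is consistent with all observations.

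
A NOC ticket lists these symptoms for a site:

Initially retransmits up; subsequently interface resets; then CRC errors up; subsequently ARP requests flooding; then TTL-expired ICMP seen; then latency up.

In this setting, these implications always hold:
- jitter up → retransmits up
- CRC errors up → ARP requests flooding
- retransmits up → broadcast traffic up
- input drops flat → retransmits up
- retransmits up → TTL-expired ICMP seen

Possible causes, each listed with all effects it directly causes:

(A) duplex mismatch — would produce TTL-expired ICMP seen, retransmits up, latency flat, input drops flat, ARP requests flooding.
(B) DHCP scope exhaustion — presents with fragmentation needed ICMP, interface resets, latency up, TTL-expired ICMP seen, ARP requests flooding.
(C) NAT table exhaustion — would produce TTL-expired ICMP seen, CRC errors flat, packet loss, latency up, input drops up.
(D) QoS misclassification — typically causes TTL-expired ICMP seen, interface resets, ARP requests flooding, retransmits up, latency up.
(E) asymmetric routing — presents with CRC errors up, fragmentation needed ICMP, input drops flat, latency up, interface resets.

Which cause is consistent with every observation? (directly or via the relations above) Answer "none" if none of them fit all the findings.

E

Per-candidate check:
(A) duplex mismatch — retransmits up match; interface resets miss; CRC errors up miss; ARP requests flooding match; TTL-expired ICMP seen match; latency up miss
(B) DHCP scope exhaustion — does not account for retransmits up, CRC errors up
(C) NAT table exhaustion — retransmits up miss; interface resets miss; CRC errors up miss; ARP requests flooding miss; TTL-expired ICMP seen match; latency up match
(D) QoS misclassification — does not account for CRC errors up
(E) asymmetric routing — retransmits up match (through input drops flat → retransmits up); interface resets match; CRC errors up match; ARP requests flooding match (through CRC errors up → ARP requests flooding); TTL-expired ICMP seen match (through input drops flat → retransmits up → TTL-expired ICMP seen); latency up match
Only (E) is consistent with every observation.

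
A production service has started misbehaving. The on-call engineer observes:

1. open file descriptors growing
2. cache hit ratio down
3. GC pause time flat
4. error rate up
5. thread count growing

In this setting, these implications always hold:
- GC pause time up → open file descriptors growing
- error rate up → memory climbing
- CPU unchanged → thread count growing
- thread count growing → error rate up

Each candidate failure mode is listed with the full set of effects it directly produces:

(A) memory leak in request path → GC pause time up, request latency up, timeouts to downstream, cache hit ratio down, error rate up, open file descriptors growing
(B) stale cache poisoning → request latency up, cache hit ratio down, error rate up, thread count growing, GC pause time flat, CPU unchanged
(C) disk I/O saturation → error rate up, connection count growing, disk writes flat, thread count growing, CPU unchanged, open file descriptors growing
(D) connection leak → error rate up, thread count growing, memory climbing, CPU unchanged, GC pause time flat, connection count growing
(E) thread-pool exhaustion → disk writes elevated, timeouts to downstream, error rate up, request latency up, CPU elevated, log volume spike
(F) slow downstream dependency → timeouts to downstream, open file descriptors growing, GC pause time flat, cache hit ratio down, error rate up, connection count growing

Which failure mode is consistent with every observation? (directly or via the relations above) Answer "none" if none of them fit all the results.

none

For each candidate, compare predicted effects to what was observed:
(A) memory leak in request path — fails on GC pause time flat, thread count growing (predicts GC pause time up, not GC pause time flat)
(B) stale cache poisoning — does not account for open file descriptors growing
(C) disk I/O saturation — does not account for cache hit ratio down, GC pause time flat
(D) connection leak — does not account for open file descriptors growing, cache hit ratio down
(E) thread-pool exhaustion — does not account for open file descriptors growing, cache hit ratio down, GC pause time flat, thread count growing
(F) slow downstream dependency — open file descriptors growing +; cache hit ratio down +; GC pause time flat +; error rate up +; thread count growing -
No candidate is consistent with all observations.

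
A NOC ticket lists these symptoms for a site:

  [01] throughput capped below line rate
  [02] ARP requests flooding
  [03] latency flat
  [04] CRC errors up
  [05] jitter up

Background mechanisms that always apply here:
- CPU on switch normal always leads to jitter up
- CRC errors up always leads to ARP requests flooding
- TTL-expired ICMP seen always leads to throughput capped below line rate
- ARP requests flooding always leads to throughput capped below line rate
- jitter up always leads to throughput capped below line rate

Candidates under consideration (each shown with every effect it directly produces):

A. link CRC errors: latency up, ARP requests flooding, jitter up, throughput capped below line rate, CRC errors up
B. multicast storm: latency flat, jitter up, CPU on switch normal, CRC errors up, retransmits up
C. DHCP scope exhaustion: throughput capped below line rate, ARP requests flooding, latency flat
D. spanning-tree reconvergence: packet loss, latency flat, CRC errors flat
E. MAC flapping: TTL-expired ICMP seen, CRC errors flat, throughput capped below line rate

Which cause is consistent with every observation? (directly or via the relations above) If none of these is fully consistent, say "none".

Checking each candidate against the observations:
(A) link CRC errors — throughput capped below line rate match; ARP requests flooding match; latency flat miss; CRC errors up match; jitter up match
(B) multicast storm — throughput capped below line rate match (through jitter up → throughput capped below line rate); ARP requests flooding match (through CRC errors up → ARP requests flooding); latency flat match; CRC errors up match; jitter up match
(C) DHCP scope exhaustion — throughput capped below line rate match; ARP requests flooding match; latency flat match; CRC errors up miss; jitter up miss
(D) spanning-tree reconvergence — throughput capped below line rate miss; ARP requests flooding miss; latency flat match; CRC errors up miss; jitter up miss
(E) MAC flapping — throughput capped below line rate match; ARP requests flooding miss; latency flat miss; CRC errors up miss; jitter up miss
(B) alone accounts for all the evidence.

B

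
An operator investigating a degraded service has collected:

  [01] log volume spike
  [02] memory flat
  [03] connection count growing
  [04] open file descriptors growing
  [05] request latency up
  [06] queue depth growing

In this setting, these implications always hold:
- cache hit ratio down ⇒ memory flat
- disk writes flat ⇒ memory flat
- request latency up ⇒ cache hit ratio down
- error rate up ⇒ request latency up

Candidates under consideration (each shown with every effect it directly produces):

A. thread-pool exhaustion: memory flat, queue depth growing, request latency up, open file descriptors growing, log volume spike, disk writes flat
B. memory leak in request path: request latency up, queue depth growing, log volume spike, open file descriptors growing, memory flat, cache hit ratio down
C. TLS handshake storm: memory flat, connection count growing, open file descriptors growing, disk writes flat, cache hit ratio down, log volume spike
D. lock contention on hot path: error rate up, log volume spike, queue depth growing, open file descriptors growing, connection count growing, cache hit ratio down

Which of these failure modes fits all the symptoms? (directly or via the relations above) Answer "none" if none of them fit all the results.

Checking each candidate against the observations:
(A) thread-pool exhaustion — does not account for connection count growing
(B) memory leak in request path — log volume spike ✓; memory flat ✓; connection count growing ✗; open file descriptors growing ✓; request latency up ✓; queue depth growing ✓
(C) TLS handshake storm — does not account for request latency up, queue depth growing
(D) lock contention on hot path — log volume spike ✓; memory flat ✓ (via cache hit ratio down → memory flat); connection count growing ✓; open file descriptors growing ✓; request latency up ✓ (via error rate up → request latency up); queue depth growing ✓
(D) alone accounts for all the evidence.

D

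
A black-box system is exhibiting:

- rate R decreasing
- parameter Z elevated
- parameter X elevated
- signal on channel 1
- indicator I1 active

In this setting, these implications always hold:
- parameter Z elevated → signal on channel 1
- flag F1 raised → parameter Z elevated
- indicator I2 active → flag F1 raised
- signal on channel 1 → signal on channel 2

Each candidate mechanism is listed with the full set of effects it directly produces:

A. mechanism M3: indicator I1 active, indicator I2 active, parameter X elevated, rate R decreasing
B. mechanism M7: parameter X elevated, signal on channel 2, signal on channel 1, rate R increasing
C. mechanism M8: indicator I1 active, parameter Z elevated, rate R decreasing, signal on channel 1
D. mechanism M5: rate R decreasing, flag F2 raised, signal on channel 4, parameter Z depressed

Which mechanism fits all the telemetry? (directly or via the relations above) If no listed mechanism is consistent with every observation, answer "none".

A

For each candidate, compare predicted effects to what was observed:
(A) mechanism M3 — rate R decreasing +; parameter Z elevated + (via indicator I2 active → flag F1 raised → parameter Z elevated); parameter X elevated +; signal on channel 1 + (via indicator I2 active → flag F1 raised → parameter Z elevated → signal on channel 1); indicator I1 active +
(B) mechanism M7 — fails on rate R decreasing, parameter Z elevated, indicator I1 active (predicts rate R increasing, not rate R decreasing)
(C) mechanism M8 — rate R decreasing +; parameter Z elevated +; parameter X elevated -; signal on channel 1 +; indicator I1 active +
(D) mechanism M5 — rate R decreasing +; parameter Z elevated -; parameter X elevated -; signal on channel 1 -; indicator I1 active -
(A) is the only candidate with no mismatches.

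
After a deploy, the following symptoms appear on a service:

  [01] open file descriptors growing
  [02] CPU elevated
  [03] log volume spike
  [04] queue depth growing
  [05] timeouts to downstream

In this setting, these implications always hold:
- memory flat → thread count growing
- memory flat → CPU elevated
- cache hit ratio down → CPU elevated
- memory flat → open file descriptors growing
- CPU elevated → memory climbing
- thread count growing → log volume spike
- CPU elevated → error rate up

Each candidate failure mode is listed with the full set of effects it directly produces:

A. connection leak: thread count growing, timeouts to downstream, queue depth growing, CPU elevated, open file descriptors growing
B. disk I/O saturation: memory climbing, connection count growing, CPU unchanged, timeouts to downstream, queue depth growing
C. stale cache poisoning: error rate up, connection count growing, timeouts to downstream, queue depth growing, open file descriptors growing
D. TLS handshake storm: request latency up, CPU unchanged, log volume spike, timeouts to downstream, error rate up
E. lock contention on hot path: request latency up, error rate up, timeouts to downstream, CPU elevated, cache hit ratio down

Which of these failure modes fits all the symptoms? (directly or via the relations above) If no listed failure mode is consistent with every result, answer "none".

A

Testing each hypothesis:
(A) connection leak — accounts for every observation (log volume spike through thread count growing → log volume spike)
(B) disk I/O saturation — open file descriptors growing NO; CPU elevated NO; log volume spike NO; queue depth growing yes; timeouts to downstream yes
(C) stale cache poisoning — does not account for CPU elevated, log volume spike
(D) TLS handshake storm — open file descriptors growing NO; CPU elevated NO; log volume spike yes; queue depth growing NO; timeouts to downstream yes
(E) lock contention on hot path — does not account for open file descriptors growing, log volume spike, queue depth growing
(A) alone accounts for all the evidence.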